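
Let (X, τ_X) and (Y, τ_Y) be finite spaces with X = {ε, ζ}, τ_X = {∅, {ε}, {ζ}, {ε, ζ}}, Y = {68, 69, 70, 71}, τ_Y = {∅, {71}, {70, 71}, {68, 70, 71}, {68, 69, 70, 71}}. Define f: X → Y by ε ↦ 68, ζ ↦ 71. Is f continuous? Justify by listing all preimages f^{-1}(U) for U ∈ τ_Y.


f IS continuous.

Compute f^{-1}(U) for each U ∈ τ_Y:
  U = ∅: f^{-1}(U) = ∅ ∈ τ_X ✓.
  U = {71}: f^{-1}(U) = {ζ} ∈ τ_X ✓.
  U = {70, 71}: f^{-1}(U) = {ζ} ∈ τ_X ✓.
  U = {68, 70, 71}: f^{-1}(U) = {ε, ζ} ∈ τ_X ✓.
  U = {68, 69, 70, 71}: f^{-1}(U) = {ε, ζ} ∈ τ_X ✓.
Every preimage lies in τ_X, so f IS continuous.


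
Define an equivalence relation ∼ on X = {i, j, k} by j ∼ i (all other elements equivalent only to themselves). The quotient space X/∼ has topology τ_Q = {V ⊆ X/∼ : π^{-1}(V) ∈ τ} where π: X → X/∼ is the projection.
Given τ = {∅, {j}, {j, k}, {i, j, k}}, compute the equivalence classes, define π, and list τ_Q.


X/∼ = {[i=j], [k]}; |τ_Q| = 2.

Equivalence classes: [i=j], [k].
Quotient map π: X → X/∼ sends i ↦ [i=j], j ↦ [i=j], k ↦ [k].
For each subset V ⊆ X/∼, compute π^{-1}(V) ⊆ X and check whether π^{-1}(V) ∈ τ. V is open in τ_Q iff π^{-1}(V) ∈ τ.
  V = {}: π^{-1}(V) = ∅ ∈ τ ✓.
  V = {[i=j]}: π^{-1}(V) = {i, j} ∉ τ ✗.
  V = {[k]}: π^{-1}(V) = {k} ∉ τ ✗.
  V = {[i=j], [k]}: π^{-1}(V) = {i, j, k} ∈ τ ✓.
Open sets in the quotient: τ_Q = {{}, {[i=j], [k]}} (2 elements).


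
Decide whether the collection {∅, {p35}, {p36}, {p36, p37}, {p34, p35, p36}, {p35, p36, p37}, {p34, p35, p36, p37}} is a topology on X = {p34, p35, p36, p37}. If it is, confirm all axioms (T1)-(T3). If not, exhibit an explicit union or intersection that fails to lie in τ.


τ is NOT a topology on X.

Axiom (T1): ∅ ∈ τ? Yes; X ∈ τ? Yes.
Axiom (T2/T3): check pairwise unions and intersections of members of τ.
Counterexample for (T2): {p35} ∪ {p36} = {p35, p36} ∉ τ. Therefore τ is NOT a topology.


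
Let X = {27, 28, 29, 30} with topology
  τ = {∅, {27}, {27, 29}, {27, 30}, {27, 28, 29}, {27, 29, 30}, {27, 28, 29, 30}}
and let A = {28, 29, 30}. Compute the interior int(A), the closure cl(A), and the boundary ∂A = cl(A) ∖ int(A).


int(A) = ∅, cl(A) = {28, 29, 30}, ∂A = {28, 29, 30}.

Closed sets in (X, τ) are complements of opens:
  closed(X, τ) = {∅, {28}, {30}, {28, 29}, {28, 30}, {28, 29, 30}, {27, 28, 29, 30}}.
int(A) = ⋃ {U ∈ τ : U ⊆ A}. Opens contained in A: ∅.
Taking the union of these: int(A) = ∅.
cl(A) = ⋂ {C closed : A ⊆ C}. Closed sets containing A: {28, 29, 30}, {27, 28, 29, 30}.
Intersecting these: cl(A) = {28, 29, 30}.
∂A = cl(A) ∖ int(A) = {28, 29, 30} ∖ ∅ = {28, 29, 30}.


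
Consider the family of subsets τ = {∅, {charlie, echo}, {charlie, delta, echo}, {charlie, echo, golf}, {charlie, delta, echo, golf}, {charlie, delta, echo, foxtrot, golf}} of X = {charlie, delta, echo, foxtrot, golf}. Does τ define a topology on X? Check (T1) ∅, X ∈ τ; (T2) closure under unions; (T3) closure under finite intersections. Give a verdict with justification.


τ IS a topology on X.

Axiom (T1): ∅ ∈ τ? Yes; X ∈ τ? Yes.
Axiom (T2/T3): check pairwise unions and intersections of members of τ.
All pairwise intersections and unions checked — each lies in τ. Therefore τ satisfies (T1), (T2), (T3): it IS a topology on X.


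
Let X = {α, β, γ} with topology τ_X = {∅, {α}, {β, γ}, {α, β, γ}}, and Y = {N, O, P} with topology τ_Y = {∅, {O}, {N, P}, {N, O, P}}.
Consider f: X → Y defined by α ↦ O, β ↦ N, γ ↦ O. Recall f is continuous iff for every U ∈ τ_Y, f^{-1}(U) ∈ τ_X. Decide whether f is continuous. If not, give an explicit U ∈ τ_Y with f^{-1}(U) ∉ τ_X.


f is NOT continuous.

Compute f^{-1}(U) for each U ∈ τ_Y:
  U = ∅: f^{-1}(U) = ∅ ∈ τ_X ✓.
  U = {O}: f^{-1}(U) = {α, γ} ∉ τ_X ✗.
  U = {N, P}: f^{-1}(U) = {β} ∉ τ_X ✗.
  U = {N, O, P}: f^{-1}(U) = {α, β, γ} ∈ τ_X ✓.
Found U = {O} with f^{-1}(U) = {α, γ} not in τ_X. Therefore f is NOT continuous.


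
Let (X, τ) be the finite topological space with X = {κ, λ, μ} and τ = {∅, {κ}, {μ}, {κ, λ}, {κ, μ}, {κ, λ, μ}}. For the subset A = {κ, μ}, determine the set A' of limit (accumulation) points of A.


A' = {λ}

For each x ∈ X, list the open sets U ∈ τ with x ∈ U, then check whether U ∩ (A ∖ {x}) ≠ ∅ for every such U.
  x = κ: open {κ} ∋ x has {κ} ∩ (A ∖ {κ}) = ∅, so x is NOT a limit point.
  x = λ: opens ∋ x are {κ, λ}, {κ, λ, μ}; each meets A ∖ {λ}, so x IS a limit point.
  x = μ: open {μ} ∋ x has {μ} ∩ (A ∖ {μ}) = ∅, so x is NOT a limit point.
Collecting: A' = {λ}.


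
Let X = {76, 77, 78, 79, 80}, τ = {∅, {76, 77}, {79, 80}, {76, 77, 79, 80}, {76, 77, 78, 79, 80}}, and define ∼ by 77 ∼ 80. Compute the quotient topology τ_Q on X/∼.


X/∼ = {[76], [77=80], [78], [79]}; |τ_Q| = 3.

Equivalence classes: [76], [77=80], [78], [79].
Quotient map π: X → X/∼ sends 76 ↦ [76], 77 ↦ [77=80], 78 ↦ [78], 79 ↦ [79], 80 ↦ [77=80].
For each subset V ⊆ X/∼, compute π^{-1}(V) ⊆ X and check whether π^{-1}(V) ∈ τ. V is open in τ_Q iff π^{-1}(V) ∈ τ.
  V = {}: π^{-1}(V) = ∅ ∈ τ ✓.
  V = {[76]}: π^{-1}(V) = {76} ∉ τ ✗.
  V = {[77=80]}: π^{-1}(V) = {77, 80} ∉ τ ✗.
  V = {[76], [77=80]}: π^{-1}(V) = {76, 77, 80} ∉ τ ✗.
  V = {[78]}: π^{-1}(V) = {78} ∉ τ ✗.
  V = {[76], [78]}: π^{-1}(V) = {76, 78} ∉ τ ✗.
  V = {[77=80], [78]}: π^{-1}(V) = {77, 78, 80} ∉ τ ✗.
  V = {[76], [77=80], [78]}: π^{-1}(V) = {76, 77, 78, 80} ∉ τ ✗.
  V = {[79]}: π^{-1}(V) = {79} ∉ τ ✗.
  V = {[76], [79]}: π^{-1}(V) = {76, 79} ∉ τ ✗.
  V = {[77=80], [79]}: π^{-1}(V) = {77, 79, 80} ∉ τ ✗.
  V = {[76], [77=80], [79]}: π^{-1}(V) = {76, 77, 79, 80} ∈ τ ✓.
  V = {[78], [79]}: π^{-1}(V) = {78, 79} ∉ τ ✗.
  V = {[76], [78], [79]}: π^{-1}(V) = {76, 78, 79} ∉ τ ✗.
  V = {[77=80], [78], [79]}: π^{-1}(V) = {77, 78, 79, 80} ∉ τ ✗.
  V = {[76], [77=80], [78], [79]}: π^{-1}(V) = {76, 77, 78, 79, 80} ∈ τ ✓.
Open sets in the quotient: τ_Q = {{}, {[76], [77=80], [79]}, {[76], [77=80], [78], [79]}} (3 elements).


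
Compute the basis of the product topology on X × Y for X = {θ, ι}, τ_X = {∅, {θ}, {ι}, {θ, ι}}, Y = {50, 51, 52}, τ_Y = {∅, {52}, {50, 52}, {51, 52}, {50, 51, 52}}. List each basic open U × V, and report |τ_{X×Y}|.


Basis B = {∅ × ∅, {θ} × {52}, {ι} × {52}, {θ} × {50, 52}, {θ} × {51, 52}, {θ, ι} × {52}, {ι} × {50, 52}, {ι} × {51, 52}, {θ} × {50, 51, 52}, {ι} × {50, 51, 52}, {θ, ι} × {50, 52}, {θ, ι} × {51, 52}, {θ, ι} × {50, 51, 52}}; |τ_{X×Y}| = 25.

Enumerate products U × V with U ∈ τ_X, V ∈ τ_Y (deduplicated):
  ∅ × ∅ = {} (∅)
  {θ} × {52} = {(θ,52)}
  {ι} × {52} = {(ι,52)}
  {θ} × {50, 52} = {(θ,50), (θ,52)}
  {θ} × {51, 52} = {(θ,51), (θ,52)}
  {θ, ι} × {52} = {(θ,52), (ι,52)}
  {ι} × {50, 52} = {(ι,50), (ι,52)}
  {ι} × {51, 52} = {(ι,51), (ι,52)}
  {θ} × {50, 51, 52} = {(θ,50), (θ,51), (θ,52)}
  {ι} × {50, 51, 52} = {(ι,50), (ι,51), (ι,52)}
  {θ, ι} × {50, 52} = {(θ,50), (θ,52), (ι,50), (ι,52)}
  {θ, ι} × {51, 52} = {(θ,51), (θ,52), (ι,51), (ι,52)}
  {θ, ι} × {50, 51, 52} = {(θ,50), (θ,51), (θ,52), (ι,50), (ι,51), (ι,52)}
These 13 distinct sets form the basis B.
Close under arbitrary unions to get τ_{X×Y}; counting gives |τ_{X×Y}| = 25.


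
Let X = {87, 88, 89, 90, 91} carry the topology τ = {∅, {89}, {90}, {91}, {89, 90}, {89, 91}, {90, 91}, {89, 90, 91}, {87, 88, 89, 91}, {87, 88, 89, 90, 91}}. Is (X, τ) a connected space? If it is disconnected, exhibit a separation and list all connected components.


(X, τ) is disconnected; components = [{90}, {87, 88, 89, 91}].

Find clopen sets (U ∈ τ with X ∖ U ∈ τ):
  U = ∅, X ∖ U = {87, 88, 89, 90, 91} — both open, so U is clopen.
  U = {90}, X ∖ U = {87, 88, 89, 91} — both open, so U is clopen.
  U = {87, 88, 89, 91}, X ∖ U = {90} — both open, so U is clopen.
  U = {87, 88, 89, 90, 91}, X ∖ U = ∅ — both open, so U is clopen.
Nontrivial clopen(s) exist: e.g. {90}. So (X, τ) is disconnected.
Compute connected components by grouping points that agree on all clopens:
  component: {90}
  component: {87, 88, 89, 91}


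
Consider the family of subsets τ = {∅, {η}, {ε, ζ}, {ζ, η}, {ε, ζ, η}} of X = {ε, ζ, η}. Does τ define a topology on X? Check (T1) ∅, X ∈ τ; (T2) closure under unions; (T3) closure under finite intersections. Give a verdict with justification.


τ is NOT a topology on X.

Axiom (T1): ∅ ∈ τ? Yes; X ∈ τ? Yes.
Axiom (T2/T3): check pairwise unions and intersections of members of τ.
Counterexample for (T3): {ε, ζ} ∩ {ζ, η} = {ζ} ∉ τ. Therefore τ is NOT a topology.


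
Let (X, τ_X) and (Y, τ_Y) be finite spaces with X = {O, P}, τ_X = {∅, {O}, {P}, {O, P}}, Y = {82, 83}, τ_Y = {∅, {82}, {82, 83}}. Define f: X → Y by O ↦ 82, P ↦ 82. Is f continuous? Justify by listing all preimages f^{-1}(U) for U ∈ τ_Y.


f IS continuous.

Compute f^{-1}(U) for each U ∈ τ_Y:
  U = ∅: f^{-1}(U) = ∅ ∈ τ_X ✓.
  U = {82}: f^{-1}(U) = {O, P} ∈ τ_X ✓.
  U = {82, 83}: f^{-1}(U) = {O, P} ∈ τ_X ✓.
Every preimage lies in τ_X, so f IS continuous.


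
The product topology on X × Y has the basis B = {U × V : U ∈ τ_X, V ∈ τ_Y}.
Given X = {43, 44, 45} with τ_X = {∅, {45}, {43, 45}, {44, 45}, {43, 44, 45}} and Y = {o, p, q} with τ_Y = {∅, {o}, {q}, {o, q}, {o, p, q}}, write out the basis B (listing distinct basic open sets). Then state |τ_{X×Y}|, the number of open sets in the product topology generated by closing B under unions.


Basis B = {∅ × ∅, {45} × {o}, {45} × {q}, {43, 45} × {o}, {43, 45} × {q}, {44, 45} × {o}, {44, 45} × {q}, {45} × {o, q}, {43, 44, 45} × {o}, {43, 44, 45} × {q}, {45} × {o, p, q}, {43, 45} × {o, q}, {44, 45} × {o, q}, {43, 45} × {o, p, q}, {43, 44, 45} × {o, q}, {44, 45} × {o, p, q}, {43, 44, 45} × {o, p, q}}; |τ_{X×Y}| = 50.

Enumerate products U × V with U ∈ τ_X, V ∈ τ_Y (deduplicated):
  ∅ × ∅ = {} (∅)
  {45} × {o} = {(45,o)}
  {45} × {q} = {(45,q)}
  {43, 45} × {o} = {(43,o), (45,o)}
  {43, 45} × {q} = {(43,q), (45,q)}
  {44, 45} × {o} = {(44,o), (45,o)}
  {44, 45} × {q} = {(44,q), (45,q)}
  {45} × {o, q} = {(45,o), (45,q)}
  {43, 44, 45} × {o} = {(43,o), (44,o), (45,o)}
  {43, 44, 45} × {q} = {(43,q), (44,q), (45,q)}
  {45} × {o, p, q} = {(45,o), (45,p), (45,q)}
  {43, 45} × {o, q} = {(43,o), (43,q), (45,o), (45,q)}
  {44, 45} × {o, q} = {(44,o), (44,q), (45,o), (45,q)}
  {43, 45} × {o, p, q} = {(43,o), (43,p), (43,q), (45,o), (45,p), (45,q)}
  {43, 44, 45} × {o, q} = {(43,o), (43,q), (44,o), (44,q), (45,o), (45,q)}
  {44, 45} × {o, p, q} = {(44,o), (44,p), (44,q), (45,o), (45,p), (45,q)}
  {43, 44, 45} × {o, p, q} = {(43,o), (43,p), (43,q), (44,o), (44,p), (44,q), (45,o), (45,p), (45,q)}
These 17 distinct sets form the basis B.
Close under arbitrary unions to get τ_{X×Y}; counting gives |τ_{X×Y}| = 50.


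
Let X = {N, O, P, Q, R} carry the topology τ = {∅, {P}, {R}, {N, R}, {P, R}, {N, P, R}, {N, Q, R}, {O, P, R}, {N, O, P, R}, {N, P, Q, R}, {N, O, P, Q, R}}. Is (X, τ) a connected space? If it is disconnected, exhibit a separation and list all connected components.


(X, τ) is connected.

Find clopen sets (U ∈ τ with X ∖ U ∈ τ):
  U = ∅, X ∖ U = {N, O, P, Q, R} — both open, so U is clopen.
  U = {N, O, P, Q, R}, X ∖ U = ∅ — both open, so U is clopen.
Only trivial clopens (∅ and X) exist, so (X, τ) is connected.
Compute connected components by grouping points that agree on all clopens:
  component: {N, O, P, Q, R}


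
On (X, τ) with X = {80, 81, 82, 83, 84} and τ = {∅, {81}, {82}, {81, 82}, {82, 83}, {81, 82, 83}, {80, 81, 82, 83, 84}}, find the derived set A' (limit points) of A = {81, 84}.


A' = {80, 84}

For each x ∈ X, list the open sets U ∈ τ with x ∈ U, then check whether U ∩ (A ∖ {x}) ≠ ∅ for every such U.
  x = 80: opens ∋ x are {80, 81, 82, 83, 84}; each meets A ∖ {80}, so x IS a limit point.
  x = 81: open {81} ∋ x has {81} ∩ (A ∖ {81}) = ∅, so x is NOT a limit point.
  x = 82: open {82} ∋ x has {82} ∩ (A ∖ {82}) = ∅, so x is NOT a limit point.
  x = 83: open {82, 83} ∋ x has {82, 83} ∩ (A ∖ {83}) = ∅, so x is NOT a limit point.
  x = 84: opens ∋ x are {80, 81, 82, 83, 84}; each meets A ∖ {84}, so x IS a limit point.
Collecting: A' = {80, 84}.


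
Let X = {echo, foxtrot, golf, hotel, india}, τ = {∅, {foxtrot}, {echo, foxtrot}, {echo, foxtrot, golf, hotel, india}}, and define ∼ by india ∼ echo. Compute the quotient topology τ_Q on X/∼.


X/∼ = {[echo=india], [foxtrot], [golf], [hotel]}; |τ_Q| = 3.

Equivalence classes: [echo=india], [foxtrot], [golf], [hotel].
Quotient map π: X → X/∼ sends echo ↦ [echo=india], foxtrot ↦ [foxtrot], golf ↦ [golf], hotel ↦ [hotel], india ↦ [echo=india].
For each subset V ⊆ X/∼, compute π^{-1}(V) ⊆ X and check whether π^{-1}(V) ∈ τ. V is open in τ_Q iff π^{-1}(V) ∈ τ.
  V = {}: π^{-1}(V) = ∅ ∈ τ ✓.
  V = {[echo=india]}: π^{-1}(V) = {echo, india} ∉ τ ✗.
  V = {[foxtrot]}: π^{-1}(V) = {foxtrot} ∈ τ ✓.
  V = {[echo=india], [foxtrot]}: π^{-1}(V) = {echo, foxtrot, india} ∉ τ ✗.
  V = {[golf]}: π^{-1}(V) = {golf} ∉ τ ✗.
  V = {[echo=india], [golf]}: π^{-1}(V) = {echo, golf, india} ∉ τ ✗.
  V = {[foxtrot], [golf]}: π^{-1}(V) = {foxtrot, golf} ∉ τ ✗.
  V = {[echo=india], [foxtrot], [golf]}: π^{-1}(V) = {echo, foxtrot, golf, india} ∉ τ ✗.
  V = {[hotel]}: π^{-1}(V) = {hotel} ∉ τ ✗.
  V = {[echo=india], [hotel]}: π^{-1}(V) = {echo, hotel, india} ∉ τ ✗.
  V = {[foxtrot], [hotel]}: π^{-1}(V) = {foxtrot, hotel} ∉ τ ✗.
  V = {[echo=india], [foxtrot], [hotel]}: π^{-1}(V) = {echo, foxtrot, hotel, india} ∉ τ ✗.
  V = {[golf], [hotel]}: π^{-1}(V) = {golf, hotel} ∉ τ ✗.
  V = {[echo=india], [golf], [hotel]}: π^{-1}(V) = {echo, golf, hotel, india} ∉ τ ✗.
  V = {[foxtrot], [golf], [hotel]}: π^{-1}(V) = {foxtrot, golf, hotel} ∉ τ ✗.
  V = {[echo=india], [foxtrot], [golf], [hotel]}: π^{-1}(V) = {echo, foxtrot, golf, hotel, india} ∈ τ ✓.
Open sets in the quotient: τ_Q = {{}, {[foxtrot]}, {[echo=india], [foxtrot], [golf], [hotel]}} (3 elements).


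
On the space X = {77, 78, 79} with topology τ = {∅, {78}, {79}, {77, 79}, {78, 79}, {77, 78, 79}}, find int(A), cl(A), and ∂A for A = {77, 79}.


int(A) = {77, 79}, cl(A) = {77, 79}, ∂A = ∅.

Closed sets in (X, τ) are complements of opens:
  closed(X, τ) = {∅, {77}, {78}, {77, 78}, {77, 79}, {77, 78, 79}}.
int(A) = ⋃ {U ∈ τ : U ⊆ A}. Opens contained in A: ∅, {79}, {77, 79}.
Taking the union of these: int(A) = {77, 79}.
cl(A) = ⋂ {C closed : A ⊆ C}. Closed sets containing A: {77, 79}, {77, 78, 79}.
Intersecting these: cl(A) = {77, 79}.
∂A = cl(A) ∖ int(A) = {77, 79} ∖ {77, 79} = ∅.


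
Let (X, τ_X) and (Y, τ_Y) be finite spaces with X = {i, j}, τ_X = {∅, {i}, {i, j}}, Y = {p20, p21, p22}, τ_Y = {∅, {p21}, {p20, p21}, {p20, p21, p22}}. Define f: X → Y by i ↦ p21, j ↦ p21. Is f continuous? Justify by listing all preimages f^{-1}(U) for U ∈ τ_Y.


f IS continuous.

Compute f^{-1}(U) for each U ∈ τ_Y:
  U = ∅: f^{-1}(U) = ∅ ∈ τ_X ✓.
  U = {p21}: f^{-1}(U) = {i, j} ∈ τ_X ✓.
  U = {p20, p21}: f^{-1}(U) = {i, j} ∈ τ_X ✓.
  U = {p20, p21, p22}: f^{-1}(U) = {i, j} ∈ τ_X ✓.
Every preimage lies in τ_X, so f IS continuous.


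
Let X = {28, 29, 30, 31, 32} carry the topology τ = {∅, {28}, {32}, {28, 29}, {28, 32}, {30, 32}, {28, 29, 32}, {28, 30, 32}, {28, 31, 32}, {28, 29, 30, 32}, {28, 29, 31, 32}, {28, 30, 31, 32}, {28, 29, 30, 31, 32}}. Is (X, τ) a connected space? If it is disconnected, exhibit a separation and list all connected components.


(X, τ) is connected.

Find clopen sets (U ∈ τ with X ∖ U ∈ τ):
  U = ∅, X ∖ U = {28, 29, 30, 31, 32} — both open, so U is clopen.
  U = {28, 29, 30, 31, 32}, X ∖ U = ∅ — both open, so U is clopen.
Only trivial clopens (∅ and X) exist, so (X, τ) is connected.
Compute connected components by grouping points that agree on all clopens:
  component: {28, 29, 30, 31, 32}


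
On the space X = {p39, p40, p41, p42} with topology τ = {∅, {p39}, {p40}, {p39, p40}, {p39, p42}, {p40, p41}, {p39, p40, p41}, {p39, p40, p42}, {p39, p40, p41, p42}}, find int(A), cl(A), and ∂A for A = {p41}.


int(A) = ∅, cl(A) = {p41}, ∂A = {p41}.

Closed sets in (X, τ) are complements of opens:
  closed(X, τ) = {∅, {p41}, {p42}, {p39, p42}, {p40, p41}, {p41, p42}, {p39, p41, p42}, {p40, p41, p42}, {p39, p40, p41, p42}}.
int(A) = ⋃ {U ∈ τ : U ⊆ A}. Opens contained in A: ∅.
Taking the union of these: int(A) = ∅.
cl(A) = ⋂ {C closed : A ⊆ C}. Closed sets containing A: {p41}, {p40, p41}, {p41, p42}, {p39, p41, p42}, {p40, p41, p42}, {p39, p40, p41, p42}.
Intersecting these: cl(A) = {p41}.
∂A = cl(A) ∖ int(A) = {p41} ∖ ∅ = {p41}.


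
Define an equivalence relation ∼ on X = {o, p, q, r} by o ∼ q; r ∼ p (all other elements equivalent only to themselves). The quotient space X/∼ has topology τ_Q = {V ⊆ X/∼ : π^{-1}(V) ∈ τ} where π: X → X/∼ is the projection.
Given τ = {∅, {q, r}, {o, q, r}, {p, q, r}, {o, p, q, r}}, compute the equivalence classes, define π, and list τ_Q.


X/∼ = {[o=q], [p=r]}; |τ_Q| = 2.

Equivalence classes: [o=q], [p=r].
Quotient map π: X → X/∼ sends o ↦ [o=q], p ↦ [p=r], q ↦ [o=q], r ↦ [p=r].
For each subset V ⊆ X/∼, compute π^{-1}(V) ⊆ X and check whether π^{-1}(V) ∈ τ. V is open in τ_Q iff π^{-1}(V) ∈ τ.
  V = {}: π^{-1}(V) = ∅ ∈ τ ✓.
  V = {[o=q]}: π^{-1}(V) = {o, q} ∉ τ ✗.
  V = {[p=r]}: π^{-1}(V) = {p, r} ∉ τ ✗.
  V = {[o=q], [p=r]}: π^{-1}(V) = {o, p, q, r} ∈ τ ✓.
Open sets in the quotient: τ_Q = {{}, {[o=q], [p=r]}} (2 elements).


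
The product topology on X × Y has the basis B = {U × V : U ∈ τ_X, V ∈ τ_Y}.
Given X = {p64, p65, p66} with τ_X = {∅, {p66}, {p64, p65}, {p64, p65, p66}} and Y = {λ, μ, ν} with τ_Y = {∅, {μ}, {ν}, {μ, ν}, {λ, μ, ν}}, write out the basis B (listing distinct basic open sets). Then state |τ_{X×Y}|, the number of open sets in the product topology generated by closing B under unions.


Basis B = {∅ × ∅, {p66} × {μ}, {p66} × {ν}, {p64, p65} × {μ}, {p64, p65} × {ν}, {p66} × {μ, ν}, {p64, p65, p66} × {μ}, {p64, p65, p66} × {ν}, {p66} × {λ, μ, ν}, {p64, p65} × {μ, ν}, {p64, p65} × {λ, μ, ν}, {p64, p65, p66} × {μ, ν}, {p64, p65, p66} × {λ, μ, ν}}; |τ_{X×Y}| = 25.

Enumerate products U × V with U ∈ τ_X, V ∈ τ_Y (deduplicated):
  ∅ × ∅ = {} (∅)
  {p66} × {μ} = {(p66,μ)}
  {p66} × {ν} = {(p66,ν)}
  {p64, p65} × {μ} = {(p64,μ), (p65,μ)}
  {p64, p65} × {ν} = {(p64,ν), (p65,ν)}
  {p66} × {μ, ν} = {(p66,μ), (p66,ν)}
  {p64, p65, p66} × {μ} = {(p64,μ), (p65,μ), (p66,μ)}
  {p64, p65, p66} × {ν} = {(p64,ν), (p65,ν), (p66,ν)}
  {p66} × {λ, μ, ν} = {(p66,λ), (p66,μ), (p66,ν)}
  {p64, p65} × {μ, ν} = {(p64,μ), (p64,ν), (p65,μ), (p65,ν)}
  {p64, p65} × {λ, μ, ν} = {(p64,λ), (p64,μ), (p64,ν), (p65,λ), (p65,μ), (p65,ν)}
  {p64, p65, p66} × {μ, ν} = {(p64,μ), (p64,ν), (p65,μ), (p65,ν), (p66,μ), (p66,ν)}
  {p64, p65, p66} × {λ, μ, ν} = {(p64,λ), (p64,μ), (p64,ν), (p65,λ), (p65,μ), (p65,ν), (p66,λ), (p66,μ), (p66,ν)}
These 13 distinct sets form the basis B.
Close under arbitrary unions to get τ_{X×Y}; counting gives |τ_{X×Y}| = 25.


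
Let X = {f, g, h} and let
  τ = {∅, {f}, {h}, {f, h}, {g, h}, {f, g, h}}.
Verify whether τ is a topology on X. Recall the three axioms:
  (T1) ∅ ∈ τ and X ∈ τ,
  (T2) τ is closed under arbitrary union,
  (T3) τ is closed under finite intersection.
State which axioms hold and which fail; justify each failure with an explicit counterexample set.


τ IS a topology on X.

Axiom (T1): ∅ ∈ τ? Yes; X ∈ τ? Yes.
Axiom (T2/T3): check pairwise unions and intersections of members of τ.
All pairwise intersections and unions checked — each lies in τ. Therefore τ satisfies (T1), (T2), (T3): it IS a topology on X.


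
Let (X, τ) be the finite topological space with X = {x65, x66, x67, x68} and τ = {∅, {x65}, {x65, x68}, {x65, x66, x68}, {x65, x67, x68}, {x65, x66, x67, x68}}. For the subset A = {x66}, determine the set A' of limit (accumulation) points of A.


A' = ∅

For each x ∈ X, list the open sets U ∈ τ with x ∈ U, then check whether U ∩ (A ∖ {x}) ≠ ∅ for every such U.
  x = x65: open {x65} ∋ x has {x65} ∩ (A ∖ {x65}) = ∅, so x is NOT a limit point.
  x = x66: open {x65, x66, x68} ∋ x has {x65, x66, x68} ∩ (A ∖ {x66}) = ∅, so x is NOT a limit point.
  x = x67: open {x65, x67, x68} ∋ x has {x65, x67, x68} ∩ (A ∖ {x67}) = ∅, so x is NOT a limit point.
  x = x68: open {x65, x68} ∋ x has {x65, x68} ∩ (A ∖ {x68}) = ∅, so x is NOT a limit point.
Collecting: A' = ∅.


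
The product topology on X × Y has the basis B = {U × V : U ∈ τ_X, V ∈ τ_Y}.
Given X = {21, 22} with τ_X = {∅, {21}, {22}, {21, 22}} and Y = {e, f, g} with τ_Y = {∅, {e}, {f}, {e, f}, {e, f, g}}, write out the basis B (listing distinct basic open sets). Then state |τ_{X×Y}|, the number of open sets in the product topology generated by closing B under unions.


Basis B = {∅ × ∅, {21} × {e}, {21} × {f}, {22} × {e}, {22} × {f}, {21} × {e, f}, {21, 22} × {e}, {21, 22} × {f}, {22} × {e, f}, {21} × {e, f, g}, {22} × {e, f, g}, {21, 22} × {e, f}, {21, 22} × {e, f, g}}; |τ_{X×Y}| = 25.

Enumerate products U × V with U ∈ τ_X, V ∈ τ_Y (deduplicated):
  ∅ × ∅ = {} (∅)
  {21} × {e} = {(21,e)}
  {21} × {f} = {(21,f)}
  {22} × {e} = {(22,e)}
  {22} × {f} = {(22,f)}
  {21} × {e, f} = {(21,e), (21,f)}
  {21, 22} × {e} = {(21,e), (22,e)}
  {21, 22} × {f} = {(21,f), (22,f)}
  {22} × {e, f} = {(22,e), (22,f)}
  {21} × {e, f, g} = {(21,e), (21,f), (21,g)}
  {22} × {e, f, g} = {(22,e), (22,f), (22,g)}
  {21, 22} × {e, f} = {(21,e), (21,f), (22,e), (22,f)}
  {21, 22} × {e, f, g} = {(21,e), (21,f), (21,g), (22,e), (22,f), (22,g)}
These 13 distinct sets form the basis B.
Close under arbitrary unions to get τ_{X×Y}; counting gives |τ_{X×Y}| = 25.


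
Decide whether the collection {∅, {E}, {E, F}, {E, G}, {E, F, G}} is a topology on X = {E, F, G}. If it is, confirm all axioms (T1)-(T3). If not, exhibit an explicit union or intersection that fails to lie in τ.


τ IS a topology on X.

Axiom (T1): ∅ ∈ τ? Yes; X ∈ τ? Yes.
Axiom (T2/T3): check pairwise unions and intersections of members of τ.
All pairwise intersections and unions checked — each lies in τ. Therefore τ satisfies (T1), (T2), (T3): it IS a topology on X.


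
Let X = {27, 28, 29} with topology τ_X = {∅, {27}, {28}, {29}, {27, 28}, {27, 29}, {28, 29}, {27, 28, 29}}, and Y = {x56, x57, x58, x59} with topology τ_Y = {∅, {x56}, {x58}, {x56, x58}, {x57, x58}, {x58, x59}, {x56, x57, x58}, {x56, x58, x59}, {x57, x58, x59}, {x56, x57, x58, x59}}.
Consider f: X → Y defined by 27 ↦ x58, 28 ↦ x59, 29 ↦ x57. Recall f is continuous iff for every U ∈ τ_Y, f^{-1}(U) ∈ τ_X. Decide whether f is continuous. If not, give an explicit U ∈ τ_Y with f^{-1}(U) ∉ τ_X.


f IS continuous.

Compute f^{-1}(U) for each U ∈ τ_Y:
  U = ∅: f^{-1}(U) = ∅ ∈ τ_X ✓.
  U = {x56}: f^{-1}(U) = ∅ ∈ τ_X ✓.
  U = {x58}: f^{-1}(U) = {27} ∈ τ_X ✓.
  U = {x56, x58}: f^{-1}(U) = {27} ∈ τ_X ✓.
  U = {x57, x58}: f^{-1}(U) = {27, 29} ∈ τ_X ✓.
  U = {x58, x59}: f^{-1}(U) = {27, 28} ∈ τ_X ✓.
  U = {x56, x57, x58}: f^{-1}(U) = {27, 29} ∈ τ_X ✓.
  U = {x56, x58, x59}: f^{-1}(U) = {27, 28} ∈ τ_X ✓.
  U = {x57, x58, x59}: f^{-1}(U) = {27, 28, 29} ∈ τ_X ✓.
  U = {x56, x57, x58, x59}: f^{-1}(U) = {27, 28, 29} ∈ τ_X ✓.
Every preimage lies in τ_X, so f IS continuous.


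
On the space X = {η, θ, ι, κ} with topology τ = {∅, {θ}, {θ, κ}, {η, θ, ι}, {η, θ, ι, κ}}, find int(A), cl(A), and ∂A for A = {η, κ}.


int(A) = ∅, cl(A) = {η, ι, κ}, ∂A = {η, ι, κ}.

Closed sets in (X, τ) are complements of opens:
  closed(X, τ) = {∅, {κ}, {η, ι}, {η, ι, κ}, {η, θ, ι, κ}}.
int(A) = ⋃ {U ∈ τ : U ⊆ A}. Opens contained in A: ∅.
Taking the union of these: int(A) = ∅.
cl(A) = ⋂ {C closed : A ⊆ C}. Closed sets containing A: {η, ι, κ}, {η, θ, ι, κ}.
Intersecting these: cl(A) = {η, ι, κ}.
∂A = cl(A) ∖ int(A) = {η, ι, κ} ∖ ∅ = {η, ι, κ}.


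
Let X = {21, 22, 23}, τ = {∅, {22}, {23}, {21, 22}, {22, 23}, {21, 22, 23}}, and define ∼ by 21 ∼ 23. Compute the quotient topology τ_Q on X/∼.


X/∼ = {[21=23], [22]}; |τ_Q| = 3.

Equivalence classes: [21=23], [22].
Quotient map π: X → X/∼ sends 21 ↦ [21=23], 22 ↦ [22], 23 ↦ [21=23].
For each subset V ⊆ X/∼, compute π^{-1}(V) ⊆ X and check whether π^{-1}(V) ∈ τ. V is open in τ_Q iff π^{-1}(V) ∈ τ.
  V = {}: π^{-1}(V) = ∅ ∈ τ ✓.
  V = {[21=23]}: π^{-1}(V) = {21, 23} ∉ τ ✗.
  V = {[22]}: π^{-1}(V) = {22} ∈ τ ✓.
  V = {[21=23], [22]}: π^{-1}(V) = {21, 22, 23} ∈ τ ✓.
Open sets in the quotient: τ_Q = {{}, {[22]}, {[21=23], [22]}} (3 elements).


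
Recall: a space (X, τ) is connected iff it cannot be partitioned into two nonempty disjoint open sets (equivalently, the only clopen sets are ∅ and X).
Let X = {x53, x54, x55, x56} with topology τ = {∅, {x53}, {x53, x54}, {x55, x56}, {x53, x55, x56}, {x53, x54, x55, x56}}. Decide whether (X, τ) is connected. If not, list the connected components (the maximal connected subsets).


(X, τ) is disconnected; components = [{x53, x54}, {x55, x56}].

Find clopen sets (U ∈ τ with X ∖ U ∈ τ):
  U = ∅, X ∖ U = {x53, x54, x55, x56} — both open, so U is clopen.
  U = {x53, x54}, X ∖ U = {x55, x56} — both open, so U is clopen.
  U = {x55, x56}, X ∖ U = {x53, x54} — both open, so U is clopen.
  U = {x53, x54, x55, x56}, X ∖ U = ∅ — both open, so U is clopen.
Nontrivial clopen(s) exist: e.g. {x55, x56}. So (X, τ) is disconnected.
Compute connected components by grouping points that agree on all clopens:
  component: {x53, x54}
  component: {x55, x56}


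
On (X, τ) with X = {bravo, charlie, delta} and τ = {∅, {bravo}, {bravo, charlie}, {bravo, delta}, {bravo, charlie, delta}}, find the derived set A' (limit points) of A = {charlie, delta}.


A' = ∅

For each x ∈ X, list the open sets U ∈ τ with x ∈ U, then check whether U ∩ (A ∖ {x}) ≠ ∅ for every such U.
  x = bravo: open {bravo} ∋ x has {bravo} ∩ (A ∖ {bravo}) = ∅, so x is NOT a limit point.
  x = charlie: open {bravo, charlie} ∋ x has {bravo, charlie} ∩ (A ∖ {charlie}) = ∅, so x is NOT a limit point.
  x = delta: open {bravo, delta} ∋ x has {bravo, delta} ∩ (A ∖ {delta}) = ∅, so x is NOT a limit point.
Collecting: A' = ∅.


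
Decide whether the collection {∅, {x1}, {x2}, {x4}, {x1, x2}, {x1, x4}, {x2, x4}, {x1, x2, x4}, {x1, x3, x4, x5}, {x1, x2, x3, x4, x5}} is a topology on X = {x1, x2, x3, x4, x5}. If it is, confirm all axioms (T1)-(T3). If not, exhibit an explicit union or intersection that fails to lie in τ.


τ IS a topology on X.

Axiom (T1): ∅ ∈ τ? Yes; X ∈ τ? Yes.
Axiom (T2/T3): check pairwise unions and intersections of members of τ.
All pairwise intersections and unions checked — each lies in τ. Therefore τ satisfies (T1), (T2), (T3): it IS a topology on X.


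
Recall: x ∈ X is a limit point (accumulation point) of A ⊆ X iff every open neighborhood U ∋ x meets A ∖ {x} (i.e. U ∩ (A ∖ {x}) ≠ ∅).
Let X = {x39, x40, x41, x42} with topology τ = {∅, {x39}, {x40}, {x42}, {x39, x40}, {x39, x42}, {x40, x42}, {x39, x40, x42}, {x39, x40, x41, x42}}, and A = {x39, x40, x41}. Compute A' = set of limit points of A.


A' = {x41}

For each x ∈ X, list the open sets U ∈ τ with x ∈ U, then check whether U ∩ (A ∖ {x}) ≠ ∅ for every such U.
  x = x39: open {x39} ∋ x has {x39} ∩ (A ∖ {x39}) = ∅, so x is NOT a limit point.
  x = x40: open {x40} ∋ x has {x40} ∩ (A ∖ {x40}) = ∅, so x is NOT a limit point.
  x = x41: opens ∋ x are {x39, x40, x41, x42}; each meets A ∖ {x41}, so x IS a limit point.
  x = x42: open {x42} ∋ x has {x42} ∩ (A ∖ {x42}) = ∅, so x is NOT a limit point.
Collecting: A' = {x41}.


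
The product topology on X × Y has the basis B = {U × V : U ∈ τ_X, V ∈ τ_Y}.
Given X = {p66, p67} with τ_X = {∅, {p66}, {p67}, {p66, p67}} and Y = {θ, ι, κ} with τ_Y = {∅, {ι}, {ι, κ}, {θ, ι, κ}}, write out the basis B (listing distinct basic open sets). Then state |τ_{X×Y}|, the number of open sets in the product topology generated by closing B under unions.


Basis B = {∅ × ∅, {p66} × {ι}, {p67} × {ι}, {p66} × {ι, κ}, {p66, p67} × {ι}, {p67} × {ι, κ}, {p66} × {θ, ι, κ}, {p67} × {θ, ι, κ}, {p66, p67} × {ι, κ}, {p66, p67} × {θ, ι, κ}}; |τ_{X×Y}| = 16.

Enumerate products U × V with U ∈ τ_X, V ∈ τ_Y (deduplicated):
  ∅ × ∅ = {} (∅)
  {p66} × {ι} = {(p66,ι)}
  {p67} × {ι} = {(p67,ι)}
  {p66} × {ι, κ} = {(p66,ι), (p66,κ)}
  {p66, p67} × {ι} = {(p66,ι), (p67,ι)}
  {p67} × {ι, κ} = {(p67,ι), (p67,κ)}
  {p66} × {θ, ι, κ} = {(p66,θ), (p66,ι), (p66,κ)}
  {p67} × {θ, ι, κ} = {(p67,θ), (p67,ι), (p67,κ)}
  {p66, p67} × {ι, κ} = {(p66,ι), (p66,κ), (p67,ι), (p67,κ)}
  {p66, p67} × {θ, ι, κ} = {(p66,θ), (p66,ι), (p66,κ), (p67,θ), (p67,ι), (p67,κ)}
These 10 distinct sets form the basis B.
Close under arbitrary unions to get τ_{X×Y}; counting gives |τ_{X×Y}| = 16.


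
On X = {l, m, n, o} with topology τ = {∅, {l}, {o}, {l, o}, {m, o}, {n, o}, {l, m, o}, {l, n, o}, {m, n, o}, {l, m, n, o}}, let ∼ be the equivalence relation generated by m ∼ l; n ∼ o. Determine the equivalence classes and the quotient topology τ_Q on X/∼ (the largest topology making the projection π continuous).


X/∼ = {[l=m], [n=o]}; |τ_Q| = 3.

Equivalence classes: [l=m], [n=o].
Quotient map π: X → X/∼ sends l ↦ [l=m], m ↦ [l=m], n ↦ [n=o], o ↦ [n=o].
For each subset V ⊆ X/∼, compute π^{-1}(V) ⊆ X and check whether π^{-1}(V) ∈ τ. V is open in τ_Q iff π^{-1}(V) ∈ τ.
  V = {}: π^{-1}(V) = ∅ ∈ τ ✓.
  V = {[l=m]}: π^{-1}(V) = {l, m} ∉ τ ✗.
  V = {[n=o]}: π^{-1}(V) = {n, o} ∈ τ ✓.
  V = {[l=m], [n=o]}: π^{-1}(V) = {l, m, n, o} ∈ τ ✓.
Open sets in the quotient: τ_Q = {{}, {[n=o]}, {[l=m], [n=o]}} (3 elements).


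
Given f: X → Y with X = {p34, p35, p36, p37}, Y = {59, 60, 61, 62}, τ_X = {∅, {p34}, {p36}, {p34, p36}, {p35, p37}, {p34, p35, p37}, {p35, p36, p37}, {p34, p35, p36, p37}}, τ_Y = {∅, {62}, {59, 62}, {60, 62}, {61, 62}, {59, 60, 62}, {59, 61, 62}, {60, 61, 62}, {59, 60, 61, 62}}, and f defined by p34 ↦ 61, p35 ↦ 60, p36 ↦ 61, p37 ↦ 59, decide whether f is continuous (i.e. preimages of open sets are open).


f is NOT continuous.

Compute f^{-1}(U) for each U ∈ τ_Y:
  U = ∅: f^{-1}(U) = ∅ ∈ τ_X ✓.
  U = {62}: f^{-1}(U) = ∅ ∈ τ_X ✓.
  U = {59, 62}: f^{-1}(U) = {p37} ∉ τ_X ✗.
  U = {60, 62}: f^{-1}(U) = {p35} ∉ τ_X ✗.
  U = {61, 62}: f^{-1}(U) = {p34, p36} ∈ τ_X ✓.
  U = {59, 60, 62}: f^{-1}(U) = {p35, p37} ∈ τ_X ✓.
  U = {59, 61, 62}: f^{-1}(U) = {p34, p36, p37} ∉ τ_X ✗.
  U = {60, 61, 62}: f^{-1}(U) = {p34, p35, p36} ∉ τ_X ✗.
  U = {59, 60, 61, 62}: f^{-1}(U) = {p34, p35, p36, p37} ∈ τ_X ✓.
Found U = {59, 62} with f^{-1}(U) = {p37} not in τ_X. Therefore f is NOT continuous.


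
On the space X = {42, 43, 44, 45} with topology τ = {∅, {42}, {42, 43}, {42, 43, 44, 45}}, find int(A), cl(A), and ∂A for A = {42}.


int(A) = {42}, cl(A) = {42, 43, 44, 45}, ∂A = {43, 44, 45}.

Closed sets in (X, τ) are complements of opens:
  closed(X, τ) = {∅, {44, 45}, {43, 44, 45}, {42, 43, 44, 45}}.
int(A) = ⋃ {U ∈ τ : U ⊆ A}. Opens contained in A: ∅, {42}.
Taking the union of these: int(A) = {42}.
cl(A) = ⋂ {C closed : A ⊆ C}. Closed sets containing A: {42, 43, 44, 45}.
Intersecting these: cl(A) = {42, 43, 44, 45}.
∂A = cl(A) ∖ int(A) = {42, 43, 44, 45} ∖ {42} = {43, 44, 45}.


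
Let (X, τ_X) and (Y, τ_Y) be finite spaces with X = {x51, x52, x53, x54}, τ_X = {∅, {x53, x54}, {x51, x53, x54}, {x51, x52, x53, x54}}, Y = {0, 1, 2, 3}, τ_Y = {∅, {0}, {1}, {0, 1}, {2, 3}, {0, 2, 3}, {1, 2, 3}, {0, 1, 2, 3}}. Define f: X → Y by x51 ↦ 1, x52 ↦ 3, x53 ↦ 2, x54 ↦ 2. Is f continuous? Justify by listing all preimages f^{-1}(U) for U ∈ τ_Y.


f is NOT continuous.

Compute f^{-1}(U) for each U ∈ τ_Y:
  U = ∅: f^{-1}(U) = ∅ ∈ τ_X ✓.
  U = {0}: f^{-1}(U) = ∅ ∈ τ_X ✓.
  U = {1}: f^{-1}(U) = {x51} ∉ τ_X ✗.
  U = {0, 1}: f^{-1}(U) = {x51} ∉ τ_X ✗.
  U = {2, 3}: f^{-1}(U) = {x52, x53, x54} ∉ τ_X ✗.
  U = {0, 2, 3}: f^{-1}(U) = {x52, x53, x54} ∉ τ_X ✗.
  U = {1, 2, 3}: f^{-1}(U) = {x51, x52, x53, x54} ∈ τ_X ✓.
  U = {0, 1, 2, 3}: f^{-1}(U) = {x51, x52, x53, x54} ∈ τ_X ✓.
Found U = {1} with f^{-1}(U) = {x51} not in τ_X. Therefore f is NOT continuous.


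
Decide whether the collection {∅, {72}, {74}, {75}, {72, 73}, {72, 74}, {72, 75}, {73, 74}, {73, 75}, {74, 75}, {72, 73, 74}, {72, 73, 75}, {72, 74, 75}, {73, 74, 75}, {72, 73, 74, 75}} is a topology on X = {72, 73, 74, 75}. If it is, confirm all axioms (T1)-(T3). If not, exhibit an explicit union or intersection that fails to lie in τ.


τ is NOT a topology on X.

Axiom (T1): ∅ ∈ τ? Yes; X ∈ τ? Yes.
Axiom (T2/T3): check pairwise unions and intersections of members of τ.
Counterexample for (T3): {72, 73} ∩ {73, 74} = {73} ∉ τ. Therefore τ is NOT a topology.


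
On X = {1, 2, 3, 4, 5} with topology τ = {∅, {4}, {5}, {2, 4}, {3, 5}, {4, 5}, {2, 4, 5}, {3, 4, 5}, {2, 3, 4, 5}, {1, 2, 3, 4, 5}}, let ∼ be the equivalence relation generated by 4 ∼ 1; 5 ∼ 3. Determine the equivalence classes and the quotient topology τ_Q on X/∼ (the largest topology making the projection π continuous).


X/∼ = {[1=4], [2], [3=5]}; |τ_Q| = 3.

Equivalence classes: [1=4], [2], [3=5].
Quotient map π: X → X/∼ sends 1 ↦ [1=4], 2 ↦ [2], 3 ↦ [3=5], 4 ↦ [1=4], 5 ↦ [3=5].
For each subset V ⊆ X/∼, compute π^{-1}(V) ⊆ X and check whether π^{-1}(V) ∈ τ. V is open in τ_Q iff π^{-1}(V) ∈ τ.
  V = {}: π^{-1}(V) = ∅ ∈ τ ✓.
  V = {[1=4]}: π^{-1}(V) = {1, 4} ∉ τ ✗.
  V = {[2]}: π^{-1}(V) = {2} ∉ τ ✗.
  V = {[1=4], [2]}: π^{-1}(V) = {1, 2, 4} ∉ τ ✗.
  V = {[3=5]}: π^{-1}(V) = {3, 5} ∈ τ ✓.
  V = {[1=4], [3=5]}: π^{-1}(V) = {1, 3, 4, 5} ∉ τ ✗.
  V = {[2], [3=5]}: π^{-1}(V) = {2, 3, 5} ∉ τ ✗.
  V = {[1=4], [2], [3=5]}: π^{-1}(V) = {1, 2, 3, 4, 5} ∈ τ ✓.
Open sets in the quotient: τ_Q = {{}, {[3=5]}, {[1=4], [2], [3=5]}} (3 elements).


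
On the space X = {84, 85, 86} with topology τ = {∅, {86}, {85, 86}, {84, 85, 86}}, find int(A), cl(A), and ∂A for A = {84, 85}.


int(A) = ∅, cl(A) = {84, 85}, ∂A = {84, 85}.

Closed sets in (X, τ) are complements of opens:
  closed(X, τ) = {∅, {84}, {84, 85}, {84, 85, 86}}.
int(A) = ⋃ {U ∈ τ : U ⊆ A}. Opens contained in A: ∅.
Taking the union of these: int(A) = ∅.
cl(A) = ⋂ {C closed : A ⊆ C}. Closed sets containing A: {84, 85}, {84, 85, 86}.
Intersecting these: cl(A) = {84, 85}.
∂A = cl(A) ∖ int(A) = {84, 85} ∖ ∅ = {84, 85}.


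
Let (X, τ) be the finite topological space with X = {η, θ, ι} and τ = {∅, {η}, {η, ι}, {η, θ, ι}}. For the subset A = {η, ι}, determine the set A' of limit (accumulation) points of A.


A' = {θ, ι}

For each x ∈ X, list the open sets U ∈ τ with x ∈ U, then check whether U ∩ (A ∖ {x}) ≠ ∅ for every such U.
  x = η: open {η} ∋ x has {η} ∩ (A ∖ {η}) = ∅, so x is NOT a limit point.
  x = θ: opens ∋ x are {η, θ, ι}; each meets A ∖ {θ}, so x IS a limit point.
  x = ι: opens ∋ x are {η, ι}, {η, θ, ι}; each meets A ∖ {ι}, so x IS a limit point.
Collecting: A' = {θ, ι}.


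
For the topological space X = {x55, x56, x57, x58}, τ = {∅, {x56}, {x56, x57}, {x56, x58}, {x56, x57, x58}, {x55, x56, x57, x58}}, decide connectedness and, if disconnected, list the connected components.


(X, τ) is connected.

Find clopen sets (U ∈ τ with X ∖ U ∈ τ):
  U = ∅, X ∖ U = {x55, x56, x57, x58} — both open, so U is clopen.
  U = {x55, x56, x57, x58}, X ∖ U = ∅ — both open, so U is clopen.
Only trivial clopens (∅ and X) exist, so (X, τ) is connected.
Compute connected components by grouping points that agree on all clopens:
  component: {x55, x56, x57, x58}


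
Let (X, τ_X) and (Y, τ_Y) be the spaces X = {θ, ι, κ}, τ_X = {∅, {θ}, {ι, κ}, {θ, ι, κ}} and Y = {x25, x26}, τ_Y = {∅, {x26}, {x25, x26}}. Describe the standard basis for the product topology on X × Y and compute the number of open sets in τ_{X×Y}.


Basis B = {∅ × ∅, {θ} × {x26}, {θ} × {x25, x26}, {ι, κ} × {x26}, {θ, ι, κ} × {x26}, {ι, κ} × {x25, x26}, {θ, ι, κ} × {x25, x26}}; |τ_{X×Y}| = 9.

Enumerate products U × V with U ∈ τ_X, V ∈ τ_Y (deduplicated):
  ∅ × ∅ = {} (∅)
  {θ} × {x26} = {(θ,x26)}
  {θ} × {x25, x26} = {(θ,x25), (θ,x26)}
  {ι, κ} × {x26} = {(ι,x26), (κ,x26)}
  {θ, ι, κ} × {x26} = {(θ,x26), (ι,x26), (κ,x26)}
  {ι, κ} × {x25, x26} = {(ι,x25), (ι,x26), (κ,x25), (κ,x26)}
  {θ, ι, κ} × {x25, x26} = {(θ,x25), (θ,x26), (ι,x25), (ι,x26), (κ,x25), (κ,x26)}
These 7 distinct sets form the basis B.
Close under arbitrary unions to get τ_{X×Y}; counting gives |τ_{X×Y}| = 9.


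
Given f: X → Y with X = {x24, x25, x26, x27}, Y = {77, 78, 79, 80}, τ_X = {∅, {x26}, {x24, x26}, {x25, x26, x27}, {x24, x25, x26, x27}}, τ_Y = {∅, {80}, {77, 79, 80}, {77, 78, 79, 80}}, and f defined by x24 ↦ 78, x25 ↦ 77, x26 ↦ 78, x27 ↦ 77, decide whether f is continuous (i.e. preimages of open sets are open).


f is NOT continuous.

Compute f^{-1}(U) for each U ∈ τ_Y:
  U = ∅: f^{-1}(U) = ∅ ∈ τ_X ✓.
  U = {80}: f^{-1}(U) = ∅ ∈ τ_X ✓.
  U = {77, 79, 80}: f^{-1}(U) = {x25, x27} ∉ τ_X ✗.
  U = {77, 78, 79, 80}: f^{-1}(U) = {x24, x25, x26, x27} ∈ τ_X ✓.
Found U = {77, 79, 80} with f^{-1}(U) = {x25, x27} not in τ_X. Therefore f is NOT continuous.


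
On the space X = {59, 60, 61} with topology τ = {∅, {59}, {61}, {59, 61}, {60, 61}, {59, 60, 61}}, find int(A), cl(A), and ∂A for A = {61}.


int(A) = {61}, cl(A) = {60, 61}, ∂A = {60}.

Closed sets in (X, τ) are complements of opens:
  closed(X, τ) = {∅, {59}, {60}, {59, 60}, {60, 61}, {59, 60, 61}}.
int(A) = ⋃ {U ∈ τ : U ⊆ A}. Opens contained in A: ∅, {61}.
Taking the union of these: int(A) = {61}.
cl(A) = ⋂ {C closed : A ⊆ C}. Closed sets containing A: {60, 61}, {59, 60, 61}.
Intersecting these: cl(A) = {60, 61}.
∂A = cl(A) ∖ int(A) = {60, 61} ∖ {61} = {60}.


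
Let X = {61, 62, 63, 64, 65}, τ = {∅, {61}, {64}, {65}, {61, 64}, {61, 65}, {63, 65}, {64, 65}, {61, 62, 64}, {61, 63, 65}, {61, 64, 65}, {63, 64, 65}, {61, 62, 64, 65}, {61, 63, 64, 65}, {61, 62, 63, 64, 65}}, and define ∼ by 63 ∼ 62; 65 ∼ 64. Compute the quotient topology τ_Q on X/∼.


X/∼ = {[61], [62=63], [64=65]}; |τ_Q| = 5.

Equivalence classes: [61], [62=63], [64=65].
Quotient map π: X → X/∼ sends 61 ↦ [61], 62 ↦ [62=63], 63 ↦ [62=63], 64 ↦ [64=65], 65 ↦ [64=65].
For each subset V ⊆ X/∼, compute π^{-1}(V) ⊆ X and check whether π^{-1}(V) ∈ τ. V is open in τ_Q iff π^{-1}(V) ∈ τ.
  V = {}: π^{-1}(V) = ∅ ∈ τ ✓.
  V = {[61]}: π^{-1}(V) = {61} ∈ τ ✓.
  V = {[62=63]}: π^{-1}(V) = {62, 63} ∉ τ ✗.
  V = {[61], [62=63]}: π^{-1}(V) = {61, 62, 63} ∉ τ ✗.
  V = {[64=65]}: π^{-1}(V) = {64, 65} ∈ τ ✓.
  V = {[61], [64=65]}: π^{-1}(V) = {61, 64, 65} ∈ τ ✓.
  V = {[62=63], [64=65]}: π^{-1}(V) = {62, 63, 64, 65} ∉ τ ✗.
  V = {[61], [62=63], [64=65]}: π^{-1}(V) = {61, 62, 63, 64, 65} ∈ τ ✓.
Open sets in the quotient: τ_Q = {{}, {[61]}, {[64=65]}, {[61], [64=65]}, {[61], [62=63], [64=65]}} (5 elements).
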